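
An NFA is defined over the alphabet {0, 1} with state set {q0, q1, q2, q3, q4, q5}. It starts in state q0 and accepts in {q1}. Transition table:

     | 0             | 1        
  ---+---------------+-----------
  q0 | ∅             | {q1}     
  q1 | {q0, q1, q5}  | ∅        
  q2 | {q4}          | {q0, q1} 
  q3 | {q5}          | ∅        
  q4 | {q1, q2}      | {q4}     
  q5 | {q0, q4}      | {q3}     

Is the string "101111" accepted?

No

Start in {q0}.
Read '1': q0→{q1}; now {q1}.
Read '0': q1→{q0, q1, q5}; now {q0, q1, q5}.
Read '1': q0→{q1}, q1→∅, q5→{q3}; now {q1, q3}.
Read '1': q1→∅, q3→∅; now ∅.
The set is empty and remains empty for the remaining 2 symbols.
The final set ∅ contains no accepting state.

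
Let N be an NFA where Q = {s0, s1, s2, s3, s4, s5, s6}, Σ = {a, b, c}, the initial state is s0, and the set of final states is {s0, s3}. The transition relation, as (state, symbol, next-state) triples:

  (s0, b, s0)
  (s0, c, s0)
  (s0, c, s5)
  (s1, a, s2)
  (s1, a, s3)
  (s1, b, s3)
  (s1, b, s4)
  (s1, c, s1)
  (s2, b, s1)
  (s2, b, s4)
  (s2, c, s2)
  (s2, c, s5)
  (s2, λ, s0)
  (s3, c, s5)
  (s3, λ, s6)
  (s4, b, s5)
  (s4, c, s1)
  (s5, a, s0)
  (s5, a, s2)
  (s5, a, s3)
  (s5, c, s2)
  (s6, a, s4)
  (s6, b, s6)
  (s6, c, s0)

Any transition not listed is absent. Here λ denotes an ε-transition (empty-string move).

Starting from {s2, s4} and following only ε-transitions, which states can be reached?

{s0, s2, s4}

Begin with {s2, s4}.
ε-move s2 → s0; add s0.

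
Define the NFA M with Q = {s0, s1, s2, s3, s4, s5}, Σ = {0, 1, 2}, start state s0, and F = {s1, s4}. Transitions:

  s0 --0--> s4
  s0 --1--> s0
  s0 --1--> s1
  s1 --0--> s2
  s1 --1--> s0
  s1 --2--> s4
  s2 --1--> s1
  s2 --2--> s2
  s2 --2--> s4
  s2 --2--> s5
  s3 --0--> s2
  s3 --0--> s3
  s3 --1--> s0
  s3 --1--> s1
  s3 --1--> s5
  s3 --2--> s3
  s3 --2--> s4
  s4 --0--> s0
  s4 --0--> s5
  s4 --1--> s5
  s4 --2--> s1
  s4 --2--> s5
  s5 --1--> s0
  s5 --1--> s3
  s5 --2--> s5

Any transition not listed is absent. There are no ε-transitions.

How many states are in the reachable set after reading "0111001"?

Start in {s0}.
Read '0': s0→{s4}; now {s4}.
Read '1': s4→{s5}; now {s5}.
Read '1': s5→{s0, s3}; now {s0, s3}.
Read '1': s0→{s0, s1}, s3→{s0, s1, s5}; now {s0, s1, s5}.
Read '0': s0→{s4}, s1→{s2}, s5→∅; now {s2, s4}.
Read '0': s2→∅, s4→{s0, s5}; now {s0, s5}.
Read '1': s0→{s0, s1}, s5→{s0, s3}; now {s0, s1, s3}.
That set has 3 states.

3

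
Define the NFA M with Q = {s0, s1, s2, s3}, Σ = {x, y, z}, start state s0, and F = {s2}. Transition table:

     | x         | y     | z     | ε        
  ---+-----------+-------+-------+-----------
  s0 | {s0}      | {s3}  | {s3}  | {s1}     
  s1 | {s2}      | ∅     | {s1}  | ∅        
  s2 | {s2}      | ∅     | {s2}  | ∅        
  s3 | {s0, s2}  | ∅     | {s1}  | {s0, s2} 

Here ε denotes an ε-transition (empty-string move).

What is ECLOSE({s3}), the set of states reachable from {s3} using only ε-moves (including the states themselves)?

Begin with {s3}.
ε-move s3 → s0; add s0.
ε-move s3 → s2; add s2.
ε-move s0 → s1; add s1.

{s0, s1, s2, s3}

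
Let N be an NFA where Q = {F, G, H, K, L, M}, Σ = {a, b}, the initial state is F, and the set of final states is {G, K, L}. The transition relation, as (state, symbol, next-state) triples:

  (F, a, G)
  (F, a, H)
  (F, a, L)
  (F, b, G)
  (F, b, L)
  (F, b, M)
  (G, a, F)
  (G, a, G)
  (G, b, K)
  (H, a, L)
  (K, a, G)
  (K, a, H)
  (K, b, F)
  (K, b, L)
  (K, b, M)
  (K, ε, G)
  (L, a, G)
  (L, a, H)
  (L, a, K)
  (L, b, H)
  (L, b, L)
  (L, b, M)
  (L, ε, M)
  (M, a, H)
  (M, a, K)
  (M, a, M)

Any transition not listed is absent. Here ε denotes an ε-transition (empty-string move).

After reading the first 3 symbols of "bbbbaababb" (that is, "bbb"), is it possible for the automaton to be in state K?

Yes

Start in {F}.
Read 'b': {F} → {G, L, M}.
Read 'b': {G, L, M} → {G, H, K, L, M}.
Read 'b': {G, H, K, L, M} → {F, G, H, K, L, M}.
State K is in {F, G, H, K, L, M}.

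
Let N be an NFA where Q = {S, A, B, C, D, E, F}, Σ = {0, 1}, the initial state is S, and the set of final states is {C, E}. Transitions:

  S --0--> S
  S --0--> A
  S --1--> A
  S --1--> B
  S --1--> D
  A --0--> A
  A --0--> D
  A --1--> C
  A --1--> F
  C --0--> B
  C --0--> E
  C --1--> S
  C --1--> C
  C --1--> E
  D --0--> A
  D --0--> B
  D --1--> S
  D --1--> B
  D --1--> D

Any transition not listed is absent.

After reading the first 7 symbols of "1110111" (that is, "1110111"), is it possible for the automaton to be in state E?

Start in {S}.
Read '1': S→{A, B, D}; now {A, B, D}.
Read '1': A→{C, F}, B→∅, D→{S, B, D}; now {S, B, C, D, F}.
Read '1': S→{A, B, D}, B→∅, C→{S, C, E}, D→{S, B, D}, F→∅; now {S, A, B, C, D, E}.
Read '0': S→{S, A}, A→{A, D}, B→∅, C→{B, E}, D→{A, B}, E→∅; now {S, A, B, D, E}.
Read '1': S→{A, B, D}, A→{C, F}, B→∅, D→{S, B, D}, E→∅; now {S, A, B, C, D, F}.
Read '1': S→{A, B, D}, A→{C, F}, B→∅, C→{S, C, E}, D→{S, B, D}, F→∅; now {S, A, B, C, D, E, F}.
Read '1': S→{A, B, D}, A→{C, F}, B→∅, C→{S, C, E}, D→{S, B, D}, E→∅, F→∅; now {S, A, B, C, D, E, F}.
State E is in {S, A, B, C, D, E, F}.

Yes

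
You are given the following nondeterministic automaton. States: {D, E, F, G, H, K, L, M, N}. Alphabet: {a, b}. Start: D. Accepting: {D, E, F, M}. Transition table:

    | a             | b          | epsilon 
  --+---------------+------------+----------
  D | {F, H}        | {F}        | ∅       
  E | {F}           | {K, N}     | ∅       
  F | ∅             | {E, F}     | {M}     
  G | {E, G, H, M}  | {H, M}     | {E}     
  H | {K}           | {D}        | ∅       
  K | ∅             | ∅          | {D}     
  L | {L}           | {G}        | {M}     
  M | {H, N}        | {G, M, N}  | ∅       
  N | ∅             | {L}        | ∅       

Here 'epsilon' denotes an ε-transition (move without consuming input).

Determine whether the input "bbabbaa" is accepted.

Yes

Start in {D}.
Read 'b': {D} → {F, M}.
Read 'b': {F, M} → {E, F, G, M, N}.
Read 'a': {E, F, G, M, N} → {E, F, G, H, M, N}.
Read 'b': {E, F, G, H, M, N} → {D, E, F, G, H, K, L, M, N}.
Read 'b': {D, E, F, G, H, K, L, M, N} → {D, E, F, G, H, K, L, M, N}.
Read 'a': {D, E, F, G, H, K, L, M, N} → {D, E, F, G, H, K, L, M, N}.
Read 'a': {D, E, F, G, H, K, L, M, N} → {D, E, F, G, H, K, L, M, N}.
The final set {D, E, F, G, H, K, L, M, N} contains the accepting states D, E, F, M.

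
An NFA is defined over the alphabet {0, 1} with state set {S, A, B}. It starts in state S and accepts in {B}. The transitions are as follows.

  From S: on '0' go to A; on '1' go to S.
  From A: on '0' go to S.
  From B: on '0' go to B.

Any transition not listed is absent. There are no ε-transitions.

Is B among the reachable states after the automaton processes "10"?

Start in {S}.
Read '1': {S} → {S}.
Read '0': {S} → {A}.
State B is not in {A}.

No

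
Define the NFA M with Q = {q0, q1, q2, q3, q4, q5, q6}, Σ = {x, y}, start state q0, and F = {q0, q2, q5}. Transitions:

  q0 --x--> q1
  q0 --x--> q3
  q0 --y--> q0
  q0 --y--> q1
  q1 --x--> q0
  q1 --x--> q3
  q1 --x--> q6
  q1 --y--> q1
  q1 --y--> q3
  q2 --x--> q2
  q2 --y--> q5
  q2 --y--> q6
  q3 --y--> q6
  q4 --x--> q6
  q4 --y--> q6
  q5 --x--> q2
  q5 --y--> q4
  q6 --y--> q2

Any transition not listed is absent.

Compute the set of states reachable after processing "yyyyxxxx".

{q0, q1, q2, q3, q6}

Start in {q0}.
Read 'y': q0→{q0, q1}; now {q0, q1}.
Read 'y': q0→{q0, q1}, q1→{q1, q3}; now {q0, q1, q3}.
Read 'y': q0→{q0, q1}, q1→{q1, q3}, q3→{q6}; now {q0, q1, q3, q6}.
Read 'y': q0→{q0, q1}, q1→{q1, q3}, q3→{q6}, q6→{q2}; now {q0, q1, q2, q3, q6}.
Read 'x': q0→{q1, q3}, q1→{q0, q3, q6}, q2→{q2}, q3→∅, q6→∅; now {q0, q1, q2, q3, q6}.
Read 'x': q0→{q1, q3}, q1→{q0, q3, q6}, q2→{q2}, q3→∅, q6→∅; now {q0, q1, q2, q3, q6}.
Read 'x': q0→{q1, q3}, q1→{q0, q3, q6}, q2→{q2}, q3→∅, q6→∅; now {q0, q1, q2, q3, q6}.
Read 'x': q0→{q1, q3}, q1→{q0, q3, q6}, q2→{q2}, q3→∅, q6→∅; now {q0, q1, q2, q3, q6}.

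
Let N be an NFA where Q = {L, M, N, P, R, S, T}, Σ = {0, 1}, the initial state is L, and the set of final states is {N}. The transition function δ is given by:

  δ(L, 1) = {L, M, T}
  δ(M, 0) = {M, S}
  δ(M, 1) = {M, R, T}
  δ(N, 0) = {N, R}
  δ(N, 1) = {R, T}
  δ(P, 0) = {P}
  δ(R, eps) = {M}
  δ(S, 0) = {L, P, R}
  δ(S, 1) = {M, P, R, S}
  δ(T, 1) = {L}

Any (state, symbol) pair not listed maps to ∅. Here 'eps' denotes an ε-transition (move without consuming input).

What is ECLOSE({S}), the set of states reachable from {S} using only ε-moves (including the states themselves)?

{S}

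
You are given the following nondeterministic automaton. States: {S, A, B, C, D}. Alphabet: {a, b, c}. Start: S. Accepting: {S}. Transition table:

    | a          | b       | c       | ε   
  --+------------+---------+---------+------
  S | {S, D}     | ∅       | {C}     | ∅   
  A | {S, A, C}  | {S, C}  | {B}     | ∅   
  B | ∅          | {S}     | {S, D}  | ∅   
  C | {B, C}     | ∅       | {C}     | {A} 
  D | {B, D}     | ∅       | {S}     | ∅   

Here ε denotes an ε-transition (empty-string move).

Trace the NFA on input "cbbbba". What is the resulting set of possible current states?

Start in {S}.
Read 'c': {S} → {A, C}.
Read 'b': {A, C} → {S, A, C}.
Read 'b': {S, A, C} → {S, A, C}.
Read 'b': {S, A, C} → {S, A, C}.
Read 'b': {S, A, C} → {S, A, C}.
Read 'a': {S, A, C} → {S, A, B, C, D}.

{S, A, B, C, D}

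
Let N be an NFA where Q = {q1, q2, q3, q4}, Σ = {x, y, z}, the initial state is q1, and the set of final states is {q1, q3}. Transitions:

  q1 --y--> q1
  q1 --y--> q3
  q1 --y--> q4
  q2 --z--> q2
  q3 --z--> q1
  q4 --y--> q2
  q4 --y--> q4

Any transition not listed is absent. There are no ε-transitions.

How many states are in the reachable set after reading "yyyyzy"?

Start in {q1}.
Read 'y': {q1} → {q1, q3, q4}.
Read 'y': {q1, q3, q4} → {q1, q2, q3, q4}.
Read 'y': {q1, q2, q3, q4} → {q1, q2, q3, q4}.
Read 'y': {q1, q2, q3, q4} → {q1, q2, q3, q4}.
Read 'z': {q1, q2, q3, q4} → {q1, q2}.
Read 'y': {q1, q2} → {q1, q3, q4}.
That set has 3 states.

3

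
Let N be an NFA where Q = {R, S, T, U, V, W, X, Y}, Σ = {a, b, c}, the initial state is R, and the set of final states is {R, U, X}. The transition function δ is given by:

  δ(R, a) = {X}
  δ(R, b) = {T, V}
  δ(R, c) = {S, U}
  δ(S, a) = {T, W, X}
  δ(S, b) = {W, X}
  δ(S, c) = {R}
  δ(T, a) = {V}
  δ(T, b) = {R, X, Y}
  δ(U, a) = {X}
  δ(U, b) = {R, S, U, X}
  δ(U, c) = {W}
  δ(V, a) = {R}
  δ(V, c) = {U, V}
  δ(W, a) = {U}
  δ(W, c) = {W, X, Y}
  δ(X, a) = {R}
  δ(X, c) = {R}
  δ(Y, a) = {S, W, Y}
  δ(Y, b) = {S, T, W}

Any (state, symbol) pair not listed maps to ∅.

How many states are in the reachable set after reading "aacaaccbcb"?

7

Start in {R}.
Read 'a': {R} → {X}.
Read 'a': {X} → {R}.
Read 'c': {R} → {S, U}.
Read 'a': {S, U} → {T, W, X}.
Read 'a': {T, W, X} → {R, U, V}.
Read 'c': {R, U, V} → {S, U, V, W}.
Read 'c': {S, U, V, W} → {R, U, V, W, X, Y}.
Read 'b': {R, U, V, W, X, Y} → {R, S, T, U, V, W, X}.
Read 'c': {R, S, T, U, V, W, X} → {R, S, U, V, W, X, Y}.
Read 'b': {R, S, U, V, W, X, Y} → {R, S, T, U, V, W, X}.
That set has 7 states.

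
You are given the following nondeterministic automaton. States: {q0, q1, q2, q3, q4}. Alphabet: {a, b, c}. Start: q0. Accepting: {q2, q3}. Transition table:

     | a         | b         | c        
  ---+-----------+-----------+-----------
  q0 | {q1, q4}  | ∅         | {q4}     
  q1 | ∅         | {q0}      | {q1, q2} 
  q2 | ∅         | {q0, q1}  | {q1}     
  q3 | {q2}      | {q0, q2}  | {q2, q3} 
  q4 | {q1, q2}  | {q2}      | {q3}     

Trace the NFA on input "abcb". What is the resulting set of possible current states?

{q0, q2}

Start in {q0}.
Read 'a': q0→{q1, q4}; now {q1, q4}.
Read 'b': q1→{q0}, q4→{q2}; now {q0, q2}.
Read 'c': q0→{q4}, q2→{q1}; now {q1, q4}.
Read 'b': q1→{q0}, q4→{q2}; now {q0, q2}.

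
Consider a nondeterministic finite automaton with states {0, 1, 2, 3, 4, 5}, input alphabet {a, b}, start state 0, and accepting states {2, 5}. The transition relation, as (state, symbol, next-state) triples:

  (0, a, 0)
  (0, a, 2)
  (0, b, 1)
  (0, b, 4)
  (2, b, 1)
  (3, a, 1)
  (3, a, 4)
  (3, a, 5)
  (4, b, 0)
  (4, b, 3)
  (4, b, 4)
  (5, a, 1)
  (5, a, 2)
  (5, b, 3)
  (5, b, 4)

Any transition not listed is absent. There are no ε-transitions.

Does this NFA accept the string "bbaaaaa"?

Yes

Start in {0}.
Read 'b': 0→{1, 4}; now {1, 4}.
Read 'b': 1→∅, 4→{0, 3, 4}; now {0, 3, 4}.
Read 'a': 0→{0, 2}, 3→{1, 4, 5}, 4→∅; now {0, 1, 2, 4, 5}.
Read 'a': 0→{0, 2}, 1→∅, 2→∅, 4→∅, 5→{1, 2}; now {0, 1, 2}.
Read 'a': 0→{0, 2}, 1→∅, 2→∅; now {0, 2}.
Read 'a': 0→{0, 2}, 2→∅; now {0, 2}.
Read 'a': 0→{0, 2}, 2→∅; now {0, 2}.
The final set {0, 2} contains the accepting state 2.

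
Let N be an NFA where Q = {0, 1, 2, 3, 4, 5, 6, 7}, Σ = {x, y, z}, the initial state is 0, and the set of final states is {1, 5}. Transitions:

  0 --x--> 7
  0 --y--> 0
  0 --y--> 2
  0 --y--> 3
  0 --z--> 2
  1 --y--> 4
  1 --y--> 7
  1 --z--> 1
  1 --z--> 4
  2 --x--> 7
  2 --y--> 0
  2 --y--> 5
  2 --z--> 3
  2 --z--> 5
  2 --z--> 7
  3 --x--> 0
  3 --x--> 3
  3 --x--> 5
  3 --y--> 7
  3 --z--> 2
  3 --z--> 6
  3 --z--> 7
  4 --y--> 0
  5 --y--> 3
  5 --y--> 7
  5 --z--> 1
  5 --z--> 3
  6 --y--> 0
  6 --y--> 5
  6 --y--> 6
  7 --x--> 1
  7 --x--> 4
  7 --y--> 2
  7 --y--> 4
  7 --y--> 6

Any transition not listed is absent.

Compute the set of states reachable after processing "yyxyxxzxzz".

{1, 2, 3, 4, 5, 6, 7}

Start in {0}.
Read 'y': {0} → {0, 2, 3}.
Read 'y': {0, 2, 3} → {0, 2, 3, 5, 7}.
Read 'x': {0, 2, 3, 5, 7} → {0, 1, 3, 4, 5, 7}.
Read 'y': {0, 1, 3, 4, 5, 7} → {0, 2, 3, 4, 6, 7}.
Read 'x': {0, 2, 3, 4, 6, 7} → {0, 1, 3, 4, 5, 7}.
Read 'x': {0, 1, 3, 4, 5, 7} → {0, 1, 3, 4, 5, 7}.
Read 'z': {0, 1, 3, 4, 5, 7} → {1, 2, 3, 4, 6, 7}.
Read 'x': {1, 2, 3, 4, 6, 7} → {0, 1, 3, 4, 5, 7}.
Read 'z': {0, 1, 3, 4, 5, 7} → {1, 2, 3, 4, 6, 7}.
Read 'z': {1, 2, 3, 4, 6, 7} → {1, 2, 3, 4, 5, 6, 7}.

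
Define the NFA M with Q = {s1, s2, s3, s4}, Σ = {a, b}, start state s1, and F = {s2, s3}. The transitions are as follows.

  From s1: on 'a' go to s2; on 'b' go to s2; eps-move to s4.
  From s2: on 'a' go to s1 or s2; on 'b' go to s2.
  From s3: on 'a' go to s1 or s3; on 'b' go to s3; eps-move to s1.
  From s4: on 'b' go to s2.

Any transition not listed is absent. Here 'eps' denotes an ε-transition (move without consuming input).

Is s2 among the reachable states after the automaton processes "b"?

Yes

Start: ε-closure({s1}) = {s1, s4}.
Read 'b': s1→{s2}, s4→{s2}; now {s2}.
State s2 is in {s2}.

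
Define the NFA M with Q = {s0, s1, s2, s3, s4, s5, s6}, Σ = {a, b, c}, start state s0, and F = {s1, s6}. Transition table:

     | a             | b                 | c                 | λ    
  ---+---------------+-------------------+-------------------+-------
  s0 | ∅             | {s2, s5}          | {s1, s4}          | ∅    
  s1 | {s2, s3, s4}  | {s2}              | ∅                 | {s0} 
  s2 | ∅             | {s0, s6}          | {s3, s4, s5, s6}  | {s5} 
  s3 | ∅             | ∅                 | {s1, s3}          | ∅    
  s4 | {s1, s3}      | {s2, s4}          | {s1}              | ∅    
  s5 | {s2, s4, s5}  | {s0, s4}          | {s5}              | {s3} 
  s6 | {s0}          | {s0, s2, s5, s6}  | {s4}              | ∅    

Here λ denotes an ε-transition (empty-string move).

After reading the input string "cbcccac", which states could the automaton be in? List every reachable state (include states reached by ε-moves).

Start in {s0}.
Read 'c': s0→{s1, s4}; union {s1, s4}; ε-closure = {s0, s1, s4}.
Read 'b': s0→{s2, s5}, s1→{s2}, s4→{s2, s4}; union {s2, s4, s5}; ε-closure = {s2, s3, s4, s5}.
Read 'c': s2→{s3, s4, s5, s6}, s3→{s1, s3}, s4→{s1}, s5→{s5}; union {s1, s3, s4, s5, s6}; ε-closure = {s0, s1, s3, s4, s5, s6}.
Read 'c': s0→{s1, s4}, s1→∅, s3→{s1, s3}, s4→{s1}, s5→{s5}, s6→{s4}; union {s1, s3, s4, s5}; ε-closure = {s0, s1, s3, s4, s5}.
Read 'c': s0→{s1, s4}, s1→∅, s3→{s1, s3}, s4→{s1}, s5→{s5}; union {s1, s3, s4, s5}; ε-closure = {s0, s1, s3, s4, s5}.
Read 'a': s0→∅, s1→{s2, s3, s4}, s3→∅, s4→{s1, s3}, s5→{s2, s4, s5}; union {s1, s2, s3, s4, s5}; ε-closure = {s0, s1, s2, s3, s4, s5}.
Read 'c': s0→{s1, s4}, s1→∅, s2→{s3, s4, s5, s6}, s3→{s1, s3}, s4→{s1}, s5→{s5}; union {s1, s3, s4, s5, s6}; ε-closure = {s0, s1, s3, s4, s5, s6}.

{s0, s1, s3, s4, s5, s6}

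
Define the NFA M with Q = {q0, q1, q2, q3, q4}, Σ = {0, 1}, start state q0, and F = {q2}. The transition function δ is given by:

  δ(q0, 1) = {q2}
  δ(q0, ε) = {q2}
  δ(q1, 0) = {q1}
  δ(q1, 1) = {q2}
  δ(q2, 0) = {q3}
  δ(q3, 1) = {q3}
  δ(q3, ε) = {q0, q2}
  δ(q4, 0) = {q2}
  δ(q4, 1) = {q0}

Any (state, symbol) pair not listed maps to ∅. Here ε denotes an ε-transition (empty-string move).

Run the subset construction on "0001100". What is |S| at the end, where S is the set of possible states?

3

Start: ε-closure({q0}) = {q0, q2}.
Read '0': q0→∅, q2→{q3}; union {q3}; ε-closure = {q0, q2, q3}.
Read '0': q0→∅, q2→{q3}, q3→∅; union {q3}; ε-closure = {q0, q2, q3}.
Read '0': q0→∅, q2→{q3}, q3→∅; union {q3}; ε-closure = {q0, q2, q3}.
Read '1': q0→{q2}, q2→∅, q3→{q3}; union {q2, q3}; ε-closure = {q0, q2, q3}.
Read '1': q0→{q2}, q2→∅, q3→{q3}; union {q2, q3}; ε-closure = {q0, q2, q3}.
Read '0': q0→∅, q2→{q3}, q3→∅; union {q3}; ε-closure = {q0, q2, q3}.
Read '0': q0→∅, q2→{q3}, q3→∅; union {q3}; ε-closure = {q0, q2, q3}.
That set has 3 states.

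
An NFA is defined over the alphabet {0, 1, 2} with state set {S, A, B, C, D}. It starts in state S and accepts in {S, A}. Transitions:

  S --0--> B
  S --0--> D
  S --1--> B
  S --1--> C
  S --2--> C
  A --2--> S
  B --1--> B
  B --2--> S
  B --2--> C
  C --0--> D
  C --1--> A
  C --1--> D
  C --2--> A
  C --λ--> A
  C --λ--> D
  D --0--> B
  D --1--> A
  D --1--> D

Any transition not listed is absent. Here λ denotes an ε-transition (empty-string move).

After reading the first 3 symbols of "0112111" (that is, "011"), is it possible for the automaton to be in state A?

Start in {S}.
Read '0': S→{B, D}; now {B, D}.
Read '1': B→{B}, D→{A, D}; now {A, B, D}.
Read '1': A→∅, B→{B}, D→{A, D}; now {A, B, D}.
State A is in {A, B, D}.

Yes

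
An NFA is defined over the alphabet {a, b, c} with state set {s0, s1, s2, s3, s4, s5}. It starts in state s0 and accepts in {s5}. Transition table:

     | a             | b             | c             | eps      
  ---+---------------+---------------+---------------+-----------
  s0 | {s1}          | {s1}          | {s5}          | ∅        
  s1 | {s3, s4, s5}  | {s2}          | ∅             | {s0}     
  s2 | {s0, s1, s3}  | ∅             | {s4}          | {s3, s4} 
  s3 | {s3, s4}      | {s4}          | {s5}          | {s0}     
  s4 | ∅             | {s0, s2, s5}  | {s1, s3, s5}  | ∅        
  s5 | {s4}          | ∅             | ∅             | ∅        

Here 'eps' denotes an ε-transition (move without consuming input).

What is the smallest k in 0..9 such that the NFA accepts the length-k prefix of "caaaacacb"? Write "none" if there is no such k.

Start in {s0}.
Read 'c': s0→{s5}; now {s5}.
None of the earlier sets intersect F, but {s5} does.

1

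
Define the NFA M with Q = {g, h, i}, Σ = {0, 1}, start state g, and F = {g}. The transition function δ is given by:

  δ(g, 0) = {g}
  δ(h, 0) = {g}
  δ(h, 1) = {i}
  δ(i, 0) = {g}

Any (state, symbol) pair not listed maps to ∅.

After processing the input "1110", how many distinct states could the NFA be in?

0

Start in {g}.
Read '1': {g} → ∅.
The set is empty and remains empty for the remaining 3 symbols.
That set has 0 states.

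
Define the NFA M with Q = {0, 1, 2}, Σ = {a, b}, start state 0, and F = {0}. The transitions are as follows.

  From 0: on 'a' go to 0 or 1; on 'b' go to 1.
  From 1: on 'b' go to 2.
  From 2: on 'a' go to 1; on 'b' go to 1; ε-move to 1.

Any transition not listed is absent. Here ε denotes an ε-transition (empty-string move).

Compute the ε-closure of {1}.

{1}

Begin with {1}.
No ε-moves leave this set, so the closure equals the set itself.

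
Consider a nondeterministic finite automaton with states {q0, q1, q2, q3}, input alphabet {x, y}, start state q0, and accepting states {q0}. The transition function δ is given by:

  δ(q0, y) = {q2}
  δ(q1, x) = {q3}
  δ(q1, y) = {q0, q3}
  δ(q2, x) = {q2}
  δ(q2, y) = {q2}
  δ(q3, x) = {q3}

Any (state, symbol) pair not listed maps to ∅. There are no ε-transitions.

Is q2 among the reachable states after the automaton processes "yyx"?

Yes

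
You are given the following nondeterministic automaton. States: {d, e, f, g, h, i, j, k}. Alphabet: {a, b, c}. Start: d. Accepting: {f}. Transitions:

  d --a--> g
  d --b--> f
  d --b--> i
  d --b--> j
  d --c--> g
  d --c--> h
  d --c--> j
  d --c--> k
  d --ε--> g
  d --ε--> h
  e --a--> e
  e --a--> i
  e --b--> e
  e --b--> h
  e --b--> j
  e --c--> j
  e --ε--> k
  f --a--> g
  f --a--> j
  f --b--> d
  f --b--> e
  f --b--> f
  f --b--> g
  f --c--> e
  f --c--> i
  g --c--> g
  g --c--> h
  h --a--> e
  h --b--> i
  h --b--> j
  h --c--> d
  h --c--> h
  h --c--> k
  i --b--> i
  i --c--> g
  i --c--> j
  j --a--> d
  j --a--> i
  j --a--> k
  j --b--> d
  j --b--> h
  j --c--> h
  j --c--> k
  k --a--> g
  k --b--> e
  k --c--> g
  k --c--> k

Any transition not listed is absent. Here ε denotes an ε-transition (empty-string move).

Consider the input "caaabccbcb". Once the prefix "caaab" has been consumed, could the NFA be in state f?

Start: ε-closure({d}) = {d, g, h}.
Read 'c': {d, g, h} → {d, g, h, j, k}.
Read 'a': {d, g, h, j, k} → {d, e, g, h, i, k}.
Read 'a': {d, e, g, h, i, k} → {e, g, i, k}.
Read 'a': {e, g, i, k} → {e, g, i, k}.
Read 'b': {e, g, i, k} → {e, h, i, j, k}.
State f is not in {e, h, i, j, k}.

No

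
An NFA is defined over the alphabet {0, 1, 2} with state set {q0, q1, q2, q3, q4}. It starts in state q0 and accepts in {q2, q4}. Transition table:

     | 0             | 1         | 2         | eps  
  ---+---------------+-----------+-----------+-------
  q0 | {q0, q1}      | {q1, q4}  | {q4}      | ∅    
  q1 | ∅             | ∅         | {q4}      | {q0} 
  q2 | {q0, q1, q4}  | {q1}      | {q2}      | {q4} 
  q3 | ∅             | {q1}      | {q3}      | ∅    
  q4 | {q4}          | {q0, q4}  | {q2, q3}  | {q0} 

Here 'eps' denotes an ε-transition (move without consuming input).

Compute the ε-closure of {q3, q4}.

Begin with {q3, q4}.
ε-move q4 → q0; add q0.

{q0, q3, q4}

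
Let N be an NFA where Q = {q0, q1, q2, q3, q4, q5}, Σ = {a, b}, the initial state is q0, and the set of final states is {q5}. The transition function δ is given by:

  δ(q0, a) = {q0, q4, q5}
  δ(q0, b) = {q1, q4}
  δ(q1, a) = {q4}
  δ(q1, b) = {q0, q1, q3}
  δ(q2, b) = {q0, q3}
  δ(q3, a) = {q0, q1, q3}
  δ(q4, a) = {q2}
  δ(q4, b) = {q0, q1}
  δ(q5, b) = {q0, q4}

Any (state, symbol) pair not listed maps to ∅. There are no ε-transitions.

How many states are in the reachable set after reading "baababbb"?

Start in {q0}.
Read 'b': {q0} → {q1, q4}.
Read 'a': {q1, q4} → {q2, q4}.
Read 'a': {q2, q4} → {q2}.
Read 'b': {q2} → {q0, q3}.
Read 'a': {q0, q3} → {q0, q1, q3, q4, q5}.
Read 'b': {q0, q1, q3, q4, q5} → {q0, q1, q3, q4}.
Read 'b': {q0, q1, q3, q4} → {q0, q1, q3, q4}.
Read 'b': {q0, q1, q3, q4} → {q0, q1, q3, q4}.
That set has 4 states.

4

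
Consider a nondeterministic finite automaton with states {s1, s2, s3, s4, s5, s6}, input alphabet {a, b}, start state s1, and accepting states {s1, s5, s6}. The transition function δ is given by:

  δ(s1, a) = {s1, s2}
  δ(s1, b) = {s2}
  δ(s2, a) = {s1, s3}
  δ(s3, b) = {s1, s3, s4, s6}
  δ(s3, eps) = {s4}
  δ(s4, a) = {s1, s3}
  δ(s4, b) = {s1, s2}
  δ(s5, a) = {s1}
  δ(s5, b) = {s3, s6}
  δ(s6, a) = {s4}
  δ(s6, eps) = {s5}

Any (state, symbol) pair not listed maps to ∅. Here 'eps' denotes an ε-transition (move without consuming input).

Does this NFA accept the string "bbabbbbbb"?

Start in {s1}.
Read 'b': {s1} → {s2}.
Read 'b': {s2} → ∅.
The set is empty and remains empty for the remaining 7 symbols.
The final set ∅ contains no accepting state.

No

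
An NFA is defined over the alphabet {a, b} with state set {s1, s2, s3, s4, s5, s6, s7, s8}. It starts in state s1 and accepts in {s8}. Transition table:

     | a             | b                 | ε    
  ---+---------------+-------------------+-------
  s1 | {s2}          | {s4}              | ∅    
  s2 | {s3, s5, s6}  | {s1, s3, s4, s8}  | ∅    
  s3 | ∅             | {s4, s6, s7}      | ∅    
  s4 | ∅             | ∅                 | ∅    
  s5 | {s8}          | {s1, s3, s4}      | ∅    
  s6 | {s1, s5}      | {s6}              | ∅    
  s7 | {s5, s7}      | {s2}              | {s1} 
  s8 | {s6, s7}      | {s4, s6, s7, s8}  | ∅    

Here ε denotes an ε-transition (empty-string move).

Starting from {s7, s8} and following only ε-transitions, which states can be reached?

{s1, s7, s8}

Begin with {s7, s8}.
ε-move s7 → s1; add s1.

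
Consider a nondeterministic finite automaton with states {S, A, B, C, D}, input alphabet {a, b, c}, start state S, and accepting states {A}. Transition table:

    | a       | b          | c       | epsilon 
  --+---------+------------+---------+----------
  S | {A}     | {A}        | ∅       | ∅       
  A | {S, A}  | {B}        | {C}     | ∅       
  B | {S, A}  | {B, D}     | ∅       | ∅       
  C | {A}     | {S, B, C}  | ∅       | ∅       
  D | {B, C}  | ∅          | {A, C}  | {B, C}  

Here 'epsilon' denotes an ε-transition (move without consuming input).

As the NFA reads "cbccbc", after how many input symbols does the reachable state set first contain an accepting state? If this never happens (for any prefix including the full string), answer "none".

Start in {S}.
Read 'c': S→∅; now ∅.
The set is empty and remains empty for the remaining 5 symbols.
No reachable set along the way intersects F.

none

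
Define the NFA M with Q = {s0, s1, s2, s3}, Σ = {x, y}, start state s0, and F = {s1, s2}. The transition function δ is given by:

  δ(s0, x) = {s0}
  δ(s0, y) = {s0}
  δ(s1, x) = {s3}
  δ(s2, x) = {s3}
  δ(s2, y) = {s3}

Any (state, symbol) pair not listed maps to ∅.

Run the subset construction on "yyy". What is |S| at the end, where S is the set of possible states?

1

Start in {s0}.
Read 'y': {s0} → {s0}.
Read 'y': {s0} → {s0}.
Read 'y': {s0} → {s0}.
That set has 1 state.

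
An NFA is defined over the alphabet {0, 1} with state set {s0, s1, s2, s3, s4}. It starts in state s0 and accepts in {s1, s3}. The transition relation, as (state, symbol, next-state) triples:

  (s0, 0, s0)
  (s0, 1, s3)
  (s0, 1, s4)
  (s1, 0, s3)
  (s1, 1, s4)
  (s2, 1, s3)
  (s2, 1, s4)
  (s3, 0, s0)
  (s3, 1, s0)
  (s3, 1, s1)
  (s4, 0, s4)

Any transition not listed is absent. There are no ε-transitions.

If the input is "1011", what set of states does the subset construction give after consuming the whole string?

{s0, s1}

Start in {s0}.
Read '1': s0→{s3, s4}; now {s3, s4}.
Read '0': s3→{s0}, s4→{s4}; now {s0, s4}.
Read '1': s0→{s3, s4}, s4→∅; now {s3, s4}.
Read '1': s3→{s0, s1}, s4→∅; now {s0, s1}.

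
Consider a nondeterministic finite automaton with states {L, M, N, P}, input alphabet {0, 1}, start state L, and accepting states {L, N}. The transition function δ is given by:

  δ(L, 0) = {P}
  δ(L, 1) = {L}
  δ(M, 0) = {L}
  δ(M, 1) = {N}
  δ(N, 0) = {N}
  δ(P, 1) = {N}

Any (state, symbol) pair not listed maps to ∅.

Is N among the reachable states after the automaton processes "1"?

Start in {L}.
Read '1': {L} → {L}.
State N is not in {L}.

No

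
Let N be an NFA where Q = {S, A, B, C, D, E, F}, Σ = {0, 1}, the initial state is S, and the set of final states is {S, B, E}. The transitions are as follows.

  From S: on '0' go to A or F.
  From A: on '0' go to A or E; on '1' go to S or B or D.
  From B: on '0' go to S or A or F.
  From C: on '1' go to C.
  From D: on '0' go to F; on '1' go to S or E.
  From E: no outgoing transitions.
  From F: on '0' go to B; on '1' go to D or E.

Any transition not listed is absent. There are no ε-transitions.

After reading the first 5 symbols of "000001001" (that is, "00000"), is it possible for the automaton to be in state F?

Start in {S}.
Read '0': {S} → {A, F}.
Read '0': {A, F} → {A, B, E}.
Read '0': {A, B, E} → {S, A, E, F}.
Read '0': {S, A, E, F} → {A, B, E, F}.
Read '0': {A, B, E, F} → {S, A, B, E, F}.
State F is in {S, A, B, E, F}.

Yes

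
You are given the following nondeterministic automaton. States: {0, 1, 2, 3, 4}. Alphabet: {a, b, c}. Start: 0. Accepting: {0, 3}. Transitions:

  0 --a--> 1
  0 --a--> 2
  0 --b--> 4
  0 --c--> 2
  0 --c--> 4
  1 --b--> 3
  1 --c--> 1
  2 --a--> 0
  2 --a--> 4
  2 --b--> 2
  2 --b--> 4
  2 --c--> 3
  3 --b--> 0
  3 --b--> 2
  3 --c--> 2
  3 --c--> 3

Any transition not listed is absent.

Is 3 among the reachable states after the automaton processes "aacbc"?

Start in {0}.
Read 'a': 0→{1, 2}; now {1, 2}.
Read 'a': 1→∅, 2→{0, 4}; now {0, 4}.
Read 'c': 0→{2, 4}, 4→∅; now {2, 4}.
Read 'b': 2→{2, 4}, 4→∅; now {2, 4}.
Read 'c': 2→{3}, 4→∅; now {3}.
State 3 is in {3}.

Yes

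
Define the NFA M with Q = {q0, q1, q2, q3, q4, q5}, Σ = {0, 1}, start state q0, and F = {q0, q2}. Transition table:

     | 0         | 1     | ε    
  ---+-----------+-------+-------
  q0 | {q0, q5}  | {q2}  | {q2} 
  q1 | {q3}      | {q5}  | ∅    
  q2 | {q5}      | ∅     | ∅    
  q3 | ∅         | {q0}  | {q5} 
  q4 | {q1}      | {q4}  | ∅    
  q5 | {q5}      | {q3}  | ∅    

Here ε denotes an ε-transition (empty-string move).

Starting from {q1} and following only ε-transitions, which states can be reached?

{q1}

Begin with {q1}.
No ε-moves leave this set, so the closure equals the set itself.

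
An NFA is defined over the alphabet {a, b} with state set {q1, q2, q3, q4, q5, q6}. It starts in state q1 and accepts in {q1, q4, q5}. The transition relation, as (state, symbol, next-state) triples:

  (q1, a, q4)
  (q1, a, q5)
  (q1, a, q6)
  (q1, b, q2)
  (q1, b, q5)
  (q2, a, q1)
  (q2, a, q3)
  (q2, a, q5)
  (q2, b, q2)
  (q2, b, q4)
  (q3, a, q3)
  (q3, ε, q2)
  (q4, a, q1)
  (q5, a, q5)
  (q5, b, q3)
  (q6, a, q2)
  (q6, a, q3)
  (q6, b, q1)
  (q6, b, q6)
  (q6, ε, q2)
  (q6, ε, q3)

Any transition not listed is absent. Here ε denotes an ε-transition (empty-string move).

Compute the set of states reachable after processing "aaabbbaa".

Start in {q1}.
Read 'a': q1→{q4, q5, q6}; union {q4, q5, q6}; ε-closure = {q2, q3, q4, q5, q6}.
Read 'a': q2→{q1, q3, q5}, q3→{q3}, q4→{q1}, q5→{q5}, q6→{q2, q3}; now {q1, q2, q3, q5}.
Read 'a': q1→{q4, q5, q6}, q2→{q1, q3, q5}, q3→{q3}, q5→{q5}; union {q1, q3, q4, q5, q6}; ε-closure = {q1, q2, q3, q4, q5, q6}.
Read 'b': q1→{q2, q5}, q2→{q2, q4}, q3→∅, q4→∅, q5→{q3}, q6→{q1, q6}; now {q1, q2, q3, q4, q5, q6}.
Read 'b': q1→{q2, q5}, q2→{q2, q4}, q3→∅, q4→∅, q5→{q3}, q6→{q1, q6}; now {q1, q2, q3, q4, q5, q6}.
Read 'b': q1→{q2, q5}, q2→{q2, q4}, q3→∅, q4→∅, q5→{q3}, q6→{q1, q6}; now {q1, q2, q3, q4, q5, q6}.
Read 'a': q1→{q4, q5, q6}, q2→{q1, q3, q5}, q3→{q3}, q4→{q1}, q5→{q5}, q6→{q2, q3}; now {q1, q2, q3, q4, q5, q6}.
Read 'a': q1→{q4, q5, q6}, q2→{q1, q3, q5}, q3→{q3}, q4→{q1}, q5→{q5}, q6→{q2, q3}; now {q1, q2, q3, q4, q5, q6}.

{q1, q2, q3, q4, q5, q6}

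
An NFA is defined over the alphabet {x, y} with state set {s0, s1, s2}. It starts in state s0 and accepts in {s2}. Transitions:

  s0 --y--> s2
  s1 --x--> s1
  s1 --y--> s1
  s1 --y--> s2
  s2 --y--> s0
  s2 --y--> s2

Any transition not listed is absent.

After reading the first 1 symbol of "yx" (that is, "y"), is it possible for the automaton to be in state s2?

Start in {s0}.
Read 'y': {s0} → {s2}.
State s2 is in {s2}.

Yes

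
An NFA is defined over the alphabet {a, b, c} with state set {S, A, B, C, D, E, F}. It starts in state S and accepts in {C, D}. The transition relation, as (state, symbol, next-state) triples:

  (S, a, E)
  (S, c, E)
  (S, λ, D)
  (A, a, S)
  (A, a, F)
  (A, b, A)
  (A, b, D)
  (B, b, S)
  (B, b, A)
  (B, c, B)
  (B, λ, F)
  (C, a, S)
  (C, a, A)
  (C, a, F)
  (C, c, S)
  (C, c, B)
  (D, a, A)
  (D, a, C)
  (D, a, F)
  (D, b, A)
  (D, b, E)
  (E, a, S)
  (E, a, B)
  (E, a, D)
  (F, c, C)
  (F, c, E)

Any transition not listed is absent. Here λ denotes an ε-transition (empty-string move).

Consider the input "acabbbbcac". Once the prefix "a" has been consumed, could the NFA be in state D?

Start: ε-closure({S}) = {S, D}.
Read 'a': S→{E}, D→{A, C, F}; now {A, C, E, F}.
State D is not in {A, C, E, F}.

No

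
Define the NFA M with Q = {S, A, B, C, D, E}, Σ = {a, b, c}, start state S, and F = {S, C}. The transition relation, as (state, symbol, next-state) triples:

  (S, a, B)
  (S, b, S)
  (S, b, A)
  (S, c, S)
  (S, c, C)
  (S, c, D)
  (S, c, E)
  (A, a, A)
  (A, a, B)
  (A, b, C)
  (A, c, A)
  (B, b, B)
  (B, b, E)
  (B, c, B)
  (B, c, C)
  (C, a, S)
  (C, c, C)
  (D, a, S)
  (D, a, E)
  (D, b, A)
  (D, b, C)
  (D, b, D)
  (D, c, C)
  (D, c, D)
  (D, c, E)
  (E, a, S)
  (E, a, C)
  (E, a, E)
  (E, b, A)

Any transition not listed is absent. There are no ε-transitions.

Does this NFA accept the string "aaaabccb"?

Start in {S}.
Read 'a': {S} → {B}.
Read 'a': {B} → ∅.
The set is empty and remains empty for the remaining 6 symbols.
The final set ∅ contains no accepting state.

No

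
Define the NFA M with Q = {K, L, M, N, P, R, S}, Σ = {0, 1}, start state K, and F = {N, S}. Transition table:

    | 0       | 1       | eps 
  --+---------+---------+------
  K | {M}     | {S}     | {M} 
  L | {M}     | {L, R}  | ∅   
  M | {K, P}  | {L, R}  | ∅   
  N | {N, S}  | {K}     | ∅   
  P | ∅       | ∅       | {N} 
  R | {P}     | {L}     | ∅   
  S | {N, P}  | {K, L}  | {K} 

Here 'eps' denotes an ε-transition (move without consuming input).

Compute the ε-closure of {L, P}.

{L, N, P}

Begin with {L, P}.
ε-move P → N; add N.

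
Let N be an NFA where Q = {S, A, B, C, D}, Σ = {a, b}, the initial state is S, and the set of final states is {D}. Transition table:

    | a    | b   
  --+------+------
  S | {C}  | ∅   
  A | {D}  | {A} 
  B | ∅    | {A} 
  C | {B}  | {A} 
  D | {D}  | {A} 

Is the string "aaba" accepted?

Start in {S}.
Read 'a': {S} → {C}.
Read 'a': {C} → {B}.
Read 'b': {B} → {A}.
Read 'a': {A} → {D}.
The final set {D} contains the accepting state D.

Yes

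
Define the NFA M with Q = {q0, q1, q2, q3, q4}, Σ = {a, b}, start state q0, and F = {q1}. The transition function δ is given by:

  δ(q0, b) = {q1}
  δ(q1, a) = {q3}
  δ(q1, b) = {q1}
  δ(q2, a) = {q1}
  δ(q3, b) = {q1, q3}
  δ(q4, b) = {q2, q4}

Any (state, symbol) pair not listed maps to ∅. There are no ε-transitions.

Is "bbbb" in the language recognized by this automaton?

Start in {q0}.
Read 'b': q0→{q1}; now {q1}.
Read 'b': q1→{q1}; now {q1}.
Read 'b': q1→{q1}; now {q1}.
Read 'b': q1→{q1}; now {q1}.
The final set {q1} contains the accepting state q1.

Yes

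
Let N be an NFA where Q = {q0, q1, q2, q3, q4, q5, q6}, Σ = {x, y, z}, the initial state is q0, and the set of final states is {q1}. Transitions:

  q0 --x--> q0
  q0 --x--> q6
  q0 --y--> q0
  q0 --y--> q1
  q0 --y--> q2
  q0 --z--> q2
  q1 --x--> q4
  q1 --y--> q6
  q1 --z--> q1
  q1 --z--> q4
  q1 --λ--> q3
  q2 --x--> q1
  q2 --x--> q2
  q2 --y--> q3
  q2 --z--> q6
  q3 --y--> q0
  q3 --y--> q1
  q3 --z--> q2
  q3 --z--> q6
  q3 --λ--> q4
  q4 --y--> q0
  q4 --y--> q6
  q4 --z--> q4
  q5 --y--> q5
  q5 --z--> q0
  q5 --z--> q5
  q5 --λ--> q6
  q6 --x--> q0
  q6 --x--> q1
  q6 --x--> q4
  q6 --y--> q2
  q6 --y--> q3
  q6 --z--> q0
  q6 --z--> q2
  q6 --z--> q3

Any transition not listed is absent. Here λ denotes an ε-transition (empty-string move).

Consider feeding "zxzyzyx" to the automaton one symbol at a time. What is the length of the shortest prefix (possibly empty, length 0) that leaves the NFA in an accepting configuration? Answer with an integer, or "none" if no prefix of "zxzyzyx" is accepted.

2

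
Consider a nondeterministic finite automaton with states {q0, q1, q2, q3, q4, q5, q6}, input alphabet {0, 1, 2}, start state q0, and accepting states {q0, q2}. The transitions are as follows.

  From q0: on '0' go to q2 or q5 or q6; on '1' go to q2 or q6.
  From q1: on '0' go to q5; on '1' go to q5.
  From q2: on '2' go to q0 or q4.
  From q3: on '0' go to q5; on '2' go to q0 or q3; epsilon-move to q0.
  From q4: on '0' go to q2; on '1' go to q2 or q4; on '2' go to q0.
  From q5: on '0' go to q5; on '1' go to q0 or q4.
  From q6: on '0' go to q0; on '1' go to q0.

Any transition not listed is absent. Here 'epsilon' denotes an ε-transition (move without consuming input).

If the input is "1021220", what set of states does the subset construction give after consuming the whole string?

Start in {q0}.
Read '1': q0→{q2, q6}; now {q2, q6}.
Read '0': q2→∅, q6→{q0}; now {q0}.
Read '2': q0→∅; now ∅.
The set is empty and remains empty for the remaining 4 symbols.

∅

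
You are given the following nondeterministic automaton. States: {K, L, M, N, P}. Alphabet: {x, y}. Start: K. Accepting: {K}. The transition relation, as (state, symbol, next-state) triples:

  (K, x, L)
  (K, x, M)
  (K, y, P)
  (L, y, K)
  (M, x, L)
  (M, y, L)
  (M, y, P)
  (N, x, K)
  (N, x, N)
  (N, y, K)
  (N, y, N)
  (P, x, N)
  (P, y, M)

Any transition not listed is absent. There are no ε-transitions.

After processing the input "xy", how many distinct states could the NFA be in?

3

Start in {K}.
Read 'x': {K} → {L, M}.
Read 'y': {L, M} → {K, L, P}.
That set has 3 states.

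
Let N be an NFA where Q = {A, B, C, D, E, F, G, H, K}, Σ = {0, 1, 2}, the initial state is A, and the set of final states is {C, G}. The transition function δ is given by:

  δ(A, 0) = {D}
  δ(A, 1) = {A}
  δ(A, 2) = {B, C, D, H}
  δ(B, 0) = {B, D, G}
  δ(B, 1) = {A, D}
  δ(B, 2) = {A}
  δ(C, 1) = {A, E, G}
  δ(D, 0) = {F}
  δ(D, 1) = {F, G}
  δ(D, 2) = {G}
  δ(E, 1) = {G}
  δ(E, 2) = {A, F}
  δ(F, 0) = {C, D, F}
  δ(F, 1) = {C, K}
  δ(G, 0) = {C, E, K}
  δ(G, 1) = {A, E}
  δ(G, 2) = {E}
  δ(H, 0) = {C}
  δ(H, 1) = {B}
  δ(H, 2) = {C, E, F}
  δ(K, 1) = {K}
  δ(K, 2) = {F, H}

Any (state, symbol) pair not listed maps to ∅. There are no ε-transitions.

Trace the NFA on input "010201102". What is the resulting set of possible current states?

Start in {A}.
Read '0': A→{D}; now {D}.
Read '1': D→{F, G}; now {F, G}.
Read '0': F→{C, D, F}, G→{C, E, K}; now {C, D, E, F, K}.
Read '2': C→∅, D→{G}, E→{A, F}, F→∅, K→{F, H}; now {A, F, G, H}.
Read '0': A→{D}, F→{C, D, F}, G→{C, E, K}, H→{C}; now {C, D, E, F, K}.
Read '1': C→{A, E, G}, D→{F, G}, E→{G}, F→{C, K}, K→{K}; now {A, C, E, F, G, K}.
Read '1': A→{A}, C→{A, E, G}, E→{G}, F→{C, K}, G→{A, E}, K→{K}; now {A, C, E, G, K}.
Read '0': A→{D}, C→∅, E→∅, G→{C, E, K}, K→∅; now {C, D, E, K}.
Read '2': C→∅, D→{G}, E→{A, F}, K→{F, H}; now {A, F, G, H}.

{A, F, G, H}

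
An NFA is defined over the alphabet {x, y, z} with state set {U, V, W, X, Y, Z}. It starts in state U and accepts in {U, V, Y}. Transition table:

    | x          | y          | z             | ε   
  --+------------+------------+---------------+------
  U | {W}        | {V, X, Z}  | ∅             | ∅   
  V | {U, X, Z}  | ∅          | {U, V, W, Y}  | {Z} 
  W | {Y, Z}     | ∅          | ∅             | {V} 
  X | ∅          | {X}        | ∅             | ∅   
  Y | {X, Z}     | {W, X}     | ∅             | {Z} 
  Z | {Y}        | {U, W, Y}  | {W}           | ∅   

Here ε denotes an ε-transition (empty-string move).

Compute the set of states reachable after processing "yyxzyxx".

Start in {U}.
Read 'y': U→{V, X, Z}; now {V, X, Z}.
Read 'y': V→∅, X→{X}, Z→{U, W, Y}; union {U, W, X, Y}; ε-closure = {U, V, W, X, Y, Z}.
Read 'x': U→{W}, V→{U, X, Z}, W→{Y, Z}, X→∅, Y→{X, Z}, Z→{Y}; union {U, W, X, Y, Z}; ε-closure = {U, V, W, X, Y, Z}.
Read 'z': U→∅, V→{U, V, W, Y}, W→∅, X→∅, Y→∅, Z→{W}; union {U, V, W, Y}; ε-closure = {U, V, W, Y, Z}.
Read 'y': U→{V, X, Z}, V→∅, W→∅, Y→{W, X}, Z→{U, W, Y}; now {U, V, W, X, Y, Z}.
Read 'x': U→{W}, V→{U, X, Z}, W→{Y, Z}, X→∅, Y→{X, Z}, Z→{Y}; union {U, W, X, Y, Z}; ε-closure = {U, V, W, X, Y, Z}.
Read 'x': U→{W}, V→{U, X, Z}, W→{Y, Z}, X→∅, Y→{X, Z}, Z→{Y}; union {U, W, X, Y, Z}; ε-closure = {U, V, W, X, Y, Z}.

{U, V, W, X, Y, Z}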